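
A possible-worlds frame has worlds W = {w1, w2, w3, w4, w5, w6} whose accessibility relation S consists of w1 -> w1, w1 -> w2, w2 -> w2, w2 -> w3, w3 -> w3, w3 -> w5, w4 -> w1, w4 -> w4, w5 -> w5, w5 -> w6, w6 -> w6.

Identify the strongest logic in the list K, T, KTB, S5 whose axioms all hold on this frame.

T

Reflexive (axiom T): yes — every world is S-related to itself.
Symmetric (axiom B): no — w1 S w2 but not w2 S w1.
Euclidean (axiom 5): no — w1 S w2 and w1 S w1, but not w2 S w1.
So F validates K, T; KTB would additionally require S to be symmetric. The strongest is T.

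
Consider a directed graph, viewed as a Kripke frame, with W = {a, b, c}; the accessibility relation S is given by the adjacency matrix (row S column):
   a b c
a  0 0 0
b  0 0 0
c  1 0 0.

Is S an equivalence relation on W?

Reflexive: no — a is not related to itself.
Symmetric: no — c S a but not a S c.
Transitive: yes — every two-step S-path is closed by a direct edge.
So S is not an equivalence relation.

No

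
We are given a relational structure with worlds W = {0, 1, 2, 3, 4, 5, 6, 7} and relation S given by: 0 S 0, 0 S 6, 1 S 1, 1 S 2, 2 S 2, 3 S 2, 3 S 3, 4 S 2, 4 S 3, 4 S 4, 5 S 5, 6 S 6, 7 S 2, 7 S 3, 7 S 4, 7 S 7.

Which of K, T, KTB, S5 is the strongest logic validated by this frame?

T

Reflexive (axiom T): yes — every world is S-related to itself.
Symmetric (axiom B): no — 0 S 6 but not 6 S 0.
Euclidean (axiom 5): no — 4 S 2 and 4 S 3, but not 2 S 3.
So F validates K, T; KTB would additionally require S to be symmetric. The strongest is T.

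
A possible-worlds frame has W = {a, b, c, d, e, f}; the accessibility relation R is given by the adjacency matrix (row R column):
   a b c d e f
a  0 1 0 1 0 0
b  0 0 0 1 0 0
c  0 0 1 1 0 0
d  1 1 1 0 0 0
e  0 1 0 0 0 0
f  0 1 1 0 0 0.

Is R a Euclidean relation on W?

Euclidean: no — d R a and d R c, but not a R c.

No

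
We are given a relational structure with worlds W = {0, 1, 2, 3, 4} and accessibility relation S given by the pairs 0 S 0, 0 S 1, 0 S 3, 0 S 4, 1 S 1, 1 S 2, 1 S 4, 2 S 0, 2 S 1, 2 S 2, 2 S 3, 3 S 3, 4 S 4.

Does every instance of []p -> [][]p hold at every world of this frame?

By correspondence theory, 4 is valid on a frame iff S is transitive.
Transitive: no — 0 S 1 and 1 S 2, but not 0 S 2.

No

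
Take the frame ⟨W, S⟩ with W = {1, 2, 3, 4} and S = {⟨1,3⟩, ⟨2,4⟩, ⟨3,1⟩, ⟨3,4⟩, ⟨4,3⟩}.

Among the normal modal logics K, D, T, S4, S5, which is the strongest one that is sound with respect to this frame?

Serial (axiom D): yes — every world has a successor (e.g. 1 S 3).
Reflexive (axiom T): no — 1 is not related to itself.
Transitive (axiom 4): no — 1 S 3 and 3 S 4, but not 1 S 4.
Euclidean (axiom 5): no — 3 S 1 and 3 S 4, but not 1 S 4.
So F validates K, D; T would additionally require S to be reflexive. The strongest is D.

D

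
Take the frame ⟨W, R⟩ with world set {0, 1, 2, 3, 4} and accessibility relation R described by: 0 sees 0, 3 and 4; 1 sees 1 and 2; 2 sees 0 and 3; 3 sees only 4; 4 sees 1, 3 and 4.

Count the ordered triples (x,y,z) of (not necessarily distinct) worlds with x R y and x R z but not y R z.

11

Enumerating: (0,3,0), (0,3,3), (0,4,0), (1,2,1), (1,2,2), (2,3,0), (2,3,3), (4,1,3), (4,1,4), (4,3,1), (4,3,3).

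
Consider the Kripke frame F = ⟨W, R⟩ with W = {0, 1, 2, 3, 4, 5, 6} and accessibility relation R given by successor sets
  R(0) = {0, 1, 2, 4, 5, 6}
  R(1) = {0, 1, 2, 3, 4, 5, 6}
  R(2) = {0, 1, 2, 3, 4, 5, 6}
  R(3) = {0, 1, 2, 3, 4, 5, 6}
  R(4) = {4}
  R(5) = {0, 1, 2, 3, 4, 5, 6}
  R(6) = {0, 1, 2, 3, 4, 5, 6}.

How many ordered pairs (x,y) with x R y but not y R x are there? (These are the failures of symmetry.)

Enumerating: (0,4), (1,4), (2,4), (3,0), (3,4), (5,4), (6,4).

7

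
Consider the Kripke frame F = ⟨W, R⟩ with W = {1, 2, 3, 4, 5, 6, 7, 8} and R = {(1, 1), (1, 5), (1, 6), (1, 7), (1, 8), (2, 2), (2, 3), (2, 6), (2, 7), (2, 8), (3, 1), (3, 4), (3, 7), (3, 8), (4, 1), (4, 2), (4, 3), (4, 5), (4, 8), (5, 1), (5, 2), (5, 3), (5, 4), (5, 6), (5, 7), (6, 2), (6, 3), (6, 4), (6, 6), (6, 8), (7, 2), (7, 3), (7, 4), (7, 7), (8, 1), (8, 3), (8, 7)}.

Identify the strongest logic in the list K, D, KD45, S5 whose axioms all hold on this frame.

D

Serial (axiom D): yes — every world has a successor (e.g. 1 R 1).
Transitive (axiom 4): no — 1 R 5 and 5 R 2, but not 1 R 2.
Euclidean (axiom 5): no — 1 R 5 and 1 R 8, but not 5 R 8.
Reflexive (axiom T): no — 3 is not related to itself.
So F validates K, D; KD45 would additionally require R to be Euclidean and transitive. The strongest is D.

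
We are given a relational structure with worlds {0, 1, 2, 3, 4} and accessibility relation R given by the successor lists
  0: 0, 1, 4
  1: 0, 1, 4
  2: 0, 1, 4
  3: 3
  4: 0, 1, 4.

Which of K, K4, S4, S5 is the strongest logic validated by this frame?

K4

Transitive (axiom 4): yes — every two-step R-path is closed by a direct edge.
Reflexive (axiom T): no — 2 is not related to itself.
Euclidean (axiom 5): yes — any two successors of a common world are R-related.
So F validates K, K4; S4 would additionally require R to be reflexive. The strongest is K4.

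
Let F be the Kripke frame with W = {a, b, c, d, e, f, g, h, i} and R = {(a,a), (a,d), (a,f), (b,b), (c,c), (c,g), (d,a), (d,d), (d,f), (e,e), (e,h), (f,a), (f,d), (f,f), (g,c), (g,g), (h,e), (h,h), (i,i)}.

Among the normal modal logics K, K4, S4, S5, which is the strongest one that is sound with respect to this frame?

S5

Transitive (axiom 4): yes — every two-step R-path is closed by a direct edge.
Reflexive (axiom T): yes — every world is R-related to itself.
Euclidean (axiom 5): yes — any two successors of a common world are R-related.
So F validates K, K4, S4, S5. The strongest is S5.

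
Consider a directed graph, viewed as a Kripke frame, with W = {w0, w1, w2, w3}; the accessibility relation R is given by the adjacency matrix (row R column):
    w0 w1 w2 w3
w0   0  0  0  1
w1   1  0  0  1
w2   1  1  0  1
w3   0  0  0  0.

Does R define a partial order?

Reflexive: no — w0 is not related to itself.
Transitive: yes — every two-step R-path is closed by a direct edge.
Antisymmetric: yes — no distinct pair is related both ways.
So R is not a partial order.

No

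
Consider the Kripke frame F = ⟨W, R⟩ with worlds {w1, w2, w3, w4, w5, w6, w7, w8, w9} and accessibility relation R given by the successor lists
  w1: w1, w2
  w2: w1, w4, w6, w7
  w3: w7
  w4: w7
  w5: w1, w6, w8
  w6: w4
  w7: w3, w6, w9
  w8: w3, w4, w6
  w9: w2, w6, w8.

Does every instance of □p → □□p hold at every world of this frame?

The schema 4 characterises exactly the transitive frames.
Transitive: no — w1 R w2 and w2 R w4, but not w1 R w4.

No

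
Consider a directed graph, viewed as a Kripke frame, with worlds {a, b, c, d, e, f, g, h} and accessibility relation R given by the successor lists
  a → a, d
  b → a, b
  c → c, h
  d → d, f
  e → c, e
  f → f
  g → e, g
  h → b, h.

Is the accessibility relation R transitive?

No

Transitive: no — a R d and d R f, but not a R f.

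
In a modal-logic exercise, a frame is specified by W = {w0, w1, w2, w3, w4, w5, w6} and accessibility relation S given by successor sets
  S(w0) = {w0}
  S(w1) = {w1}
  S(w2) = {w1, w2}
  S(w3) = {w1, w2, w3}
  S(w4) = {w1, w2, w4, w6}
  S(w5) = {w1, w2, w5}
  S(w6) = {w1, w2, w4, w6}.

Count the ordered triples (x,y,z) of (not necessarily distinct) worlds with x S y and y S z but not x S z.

0

S is transitive; there are no such tuples.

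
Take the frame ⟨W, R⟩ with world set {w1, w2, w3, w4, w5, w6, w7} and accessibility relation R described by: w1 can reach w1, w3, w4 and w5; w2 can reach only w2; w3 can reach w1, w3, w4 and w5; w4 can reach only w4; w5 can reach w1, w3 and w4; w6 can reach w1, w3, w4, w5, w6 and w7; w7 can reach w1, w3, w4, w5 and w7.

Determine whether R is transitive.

Transitive: no — w5 R w1 and w1 R w5, but not w5 R w5.

No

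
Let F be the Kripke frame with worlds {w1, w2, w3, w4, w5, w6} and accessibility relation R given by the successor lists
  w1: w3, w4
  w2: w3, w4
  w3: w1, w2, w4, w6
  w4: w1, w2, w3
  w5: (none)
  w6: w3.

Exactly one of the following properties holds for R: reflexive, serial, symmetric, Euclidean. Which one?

symmetric

Reflexive: no — w1 is not related to itself.
Serial: no — w5 has no R-successor.
Symmetric: yes — every pair in R has its reverse in R.
Euclidean: no — w3 R w1 and w3 R w2, but not w1 R w2.
Only symmetric holds.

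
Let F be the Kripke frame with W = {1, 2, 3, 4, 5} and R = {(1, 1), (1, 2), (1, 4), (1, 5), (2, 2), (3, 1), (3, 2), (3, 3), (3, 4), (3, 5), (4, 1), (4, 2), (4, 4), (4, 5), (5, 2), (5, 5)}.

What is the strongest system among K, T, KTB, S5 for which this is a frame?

T

Reflexive (axiom T): yes — every world is R-related to itself.
Symmetric (axiom B): no — 1 R 2 but not 2 R 1.
Euclidean (axiom 5): no — 1 R 2 and 1 R 4, but not 2 R 4.
So F validates K, T; KTB would additionally require R to be symmetric. The strongest is T.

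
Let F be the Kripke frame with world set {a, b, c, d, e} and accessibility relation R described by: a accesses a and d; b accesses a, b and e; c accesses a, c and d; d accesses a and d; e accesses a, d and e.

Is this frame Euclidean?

No

Euclidean: no — b R a and b R e, but not a R e.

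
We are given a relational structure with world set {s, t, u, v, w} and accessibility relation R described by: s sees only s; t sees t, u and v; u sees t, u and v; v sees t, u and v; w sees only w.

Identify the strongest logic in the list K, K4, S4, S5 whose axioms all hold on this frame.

Transitive (axiom 4): yes — every two-step R-path is closed by a direct edge.
Reflexive (axiom T): yes — every world is R-related to itself.
Euclidean (axiom 5): yes — any two successors of a common world are R-related.
So F validates K, K4, S4, S5. The strongest is S5.

S5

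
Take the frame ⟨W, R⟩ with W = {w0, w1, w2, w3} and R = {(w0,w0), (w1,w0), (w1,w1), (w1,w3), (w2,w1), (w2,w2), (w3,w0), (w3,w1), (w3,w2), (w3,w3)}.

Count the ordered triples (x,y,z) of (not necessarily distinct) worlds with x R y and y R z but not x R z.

Enumerating: (w1,w3,w2), (w2,w1,w0), (w2,w1,w3).

3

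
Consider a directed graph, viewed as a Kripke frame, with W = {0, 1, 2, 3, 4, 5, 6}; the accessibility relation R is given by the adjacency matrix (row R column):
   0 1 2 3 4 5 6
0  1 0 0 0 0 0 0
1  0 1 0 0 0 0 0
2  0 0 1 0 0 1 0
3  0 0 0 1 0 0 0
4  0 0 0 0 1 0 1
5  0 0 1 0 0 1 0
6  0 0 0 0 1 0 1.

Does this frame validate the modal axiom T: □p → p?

The schema T characterises exactly the reflexive frames.
Reflexive: yes — every world is R-related to itself.

Yes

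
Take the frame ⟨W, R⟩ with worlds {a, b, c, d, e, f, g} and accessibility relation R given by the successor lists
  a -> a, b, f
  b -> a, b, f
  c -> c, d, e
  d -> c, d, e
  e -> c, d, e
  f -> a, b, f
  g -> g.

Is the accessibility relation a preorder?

Reflexive: yes — every world is R-related to itself.
Transitive: yes — every two-step R-path is closed by a direct edge.
So R is a preorder.

Yes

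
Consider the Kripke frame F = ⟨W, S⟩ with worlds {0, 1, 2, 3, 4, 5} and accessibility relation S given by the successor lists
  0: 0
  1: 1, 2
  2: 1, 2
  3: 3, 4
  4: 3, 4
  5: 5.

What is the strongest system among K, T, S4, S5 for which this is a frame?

S5

Reflexive (axiom T): yes — every world is S-related to itself.
Transitive (axiom 4): yes — every two-step S-path is closed by a direct edge.
Euclidean (axiom 5): yes — any two successors of a common world are S-related.
So F validates K, T, S4, S5. The strongest is S5.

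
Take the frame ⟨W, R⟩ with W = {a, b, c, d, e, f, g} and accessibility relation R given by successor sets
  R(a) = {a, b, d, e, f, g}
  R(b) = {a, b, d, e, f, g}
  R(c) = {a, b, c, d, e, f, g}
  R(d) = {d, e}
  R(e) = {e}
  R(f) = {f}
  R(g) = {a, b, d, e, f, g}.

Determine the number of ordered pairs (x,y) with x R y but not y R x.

Enumerating: (a,d), (a,e), (a,f), (b,d), (b,e), (b,f), (c,a), (c,b), (c,d), (c,e), (c,f), (c,g), (d,e), (g,d), (g,e), (g,f).

16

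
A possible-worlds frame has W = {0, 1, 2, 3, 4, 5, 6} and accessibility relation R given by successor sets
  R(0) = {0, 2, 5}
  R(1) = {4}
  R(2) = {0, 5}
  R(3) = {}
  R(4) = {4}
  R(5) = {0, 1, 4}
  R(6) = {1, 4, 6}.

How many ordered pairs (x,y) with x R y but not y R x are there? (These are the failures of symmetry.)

6

Enumerating: (1,4), (2,5), (5,1), (5,4), (6,1), (6,4).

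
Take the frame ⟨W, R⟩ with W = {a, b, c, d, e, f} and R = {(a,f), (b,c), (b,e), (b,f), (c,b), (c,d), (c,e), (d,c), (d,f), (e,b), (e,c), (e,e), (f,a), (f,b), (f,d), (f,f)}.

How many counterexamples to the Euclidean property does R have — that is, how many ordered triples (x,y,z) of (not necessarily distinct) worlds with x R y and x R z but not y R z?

Enumerating: (b,c,c), (b,c,f), (b,e,f), (b,f,c), (b,f,e), (c,b,b), (c,b,d), (c,d,b), (c,d,d), (c,d,e), (c,e,d), (d,c,c), … and 13 more.
Total: 25.

25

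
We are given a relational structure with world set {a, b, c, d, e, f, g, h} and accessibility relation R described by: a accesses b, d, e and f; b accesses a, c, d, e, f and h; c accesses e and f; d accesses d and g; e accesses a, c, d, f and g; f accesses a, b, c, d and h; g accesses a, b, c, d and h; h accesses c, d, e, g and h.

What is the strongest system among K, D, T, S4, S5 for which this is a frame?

D

Serial (axiom D): yes — every world has a successor (e.g. a R b).
Reflexive (axiom T): no — a is not related to itself.
Transitive (axiom 4): no — a R b and b R c, but not a R c.
Euclidean (axiom 5): no — a R d and a R b, but not d R b.
So F validates K, D; T would additionally require R to be reflexive. The strongest is D.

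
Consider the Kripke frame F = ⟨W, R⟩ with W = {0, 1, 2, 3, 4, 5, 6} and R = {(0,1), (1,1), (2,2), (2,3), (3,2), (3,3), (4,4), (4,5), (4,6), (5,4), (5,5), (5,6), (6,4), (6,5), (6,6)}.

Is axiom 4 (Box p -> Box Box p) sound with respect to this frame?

Yes

Axiom 4 corresponds to the accessibility relation being transitive.
Transitive: yes — every two-step R-path is closed by a direct edge.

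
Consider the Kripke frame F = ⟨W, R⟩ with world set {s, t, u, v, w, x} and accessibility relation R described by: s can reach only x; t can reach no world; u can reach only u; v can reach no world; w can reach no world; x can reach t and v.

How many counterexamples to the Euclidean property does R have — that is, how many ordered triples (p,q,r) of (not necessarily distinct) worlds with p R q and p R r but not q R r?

Enumerating: (s,x,x), (x,t,t), (x,t,v), (x,v,t), (x,v,v).

5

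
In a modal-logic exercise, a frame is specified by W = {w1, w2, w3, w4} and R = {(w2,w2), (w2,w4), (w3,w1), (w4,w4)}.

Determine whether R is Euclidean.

No

Euclidean: no — w2 R w4 and w2 R w2, but not w4 R w2.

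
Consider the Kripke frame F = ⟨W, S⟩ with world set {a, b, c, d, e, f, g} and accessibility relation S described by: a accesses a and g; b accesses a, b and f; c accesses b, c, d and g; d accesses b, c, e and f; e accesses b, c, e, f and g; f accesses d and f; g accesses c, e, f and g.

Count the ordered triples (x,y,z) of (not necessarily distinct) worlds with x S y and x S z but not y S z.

Enumerating: (a,g,a), (b,a,b), (b,a,f), (b,f,a), (b,f,b), (c,b,c), (c,b,d), (c,b,g), (c,d,d), (c,d,g), (c,g,b), (c,g,d), … and 23 more.
Total: 35.

35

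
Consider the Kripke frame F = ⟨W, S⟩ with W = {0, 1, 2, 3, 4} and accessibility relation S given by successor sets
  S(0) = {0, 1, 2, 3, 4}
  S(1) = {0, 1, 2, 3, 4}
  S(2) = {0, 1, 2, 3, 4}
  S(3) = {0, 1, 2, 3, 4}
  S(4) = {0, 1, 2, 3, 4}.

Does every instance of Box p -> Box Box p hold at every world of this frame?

Yes

Axiom 4 corresponds to the accessibility relation being transitive.
Transitive: yes — every two-step S-path is closed by a direct edge.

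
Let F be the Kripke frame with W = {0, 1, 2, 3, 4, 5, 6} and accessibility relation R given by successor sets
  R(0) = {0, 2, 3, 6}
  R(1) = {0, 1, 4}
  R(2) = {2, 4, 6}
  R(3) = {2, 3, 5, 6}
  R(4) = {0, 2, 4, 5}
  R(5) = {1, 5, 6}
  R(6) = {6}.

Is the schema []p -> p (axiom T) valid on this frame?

The schema T characterises exactly the reflexive frames.
Reflexive: yes — every world is R-related to itself.

Yes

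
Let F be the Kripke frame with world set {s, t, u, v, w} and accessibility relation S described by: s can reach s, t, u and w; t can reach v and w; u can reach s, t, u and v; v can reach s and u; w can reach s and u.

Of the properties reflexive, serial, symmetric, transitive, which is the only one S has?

serial

Reflexive: no — t is not related to itself.
Serial: yes — every world has a successor (e.g. s S s).
Symmetric: no — s S t but not t S s.
Transitive: no — s S t and t S v, but not s S v.
Only serial holds.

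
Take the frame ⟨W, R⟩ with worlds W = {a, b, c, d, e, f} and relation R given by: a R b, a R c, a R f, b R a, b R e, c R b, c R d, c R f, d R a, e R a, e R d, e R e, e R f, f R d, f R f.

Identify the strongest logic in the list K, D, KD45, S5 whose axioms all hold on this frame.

D

Serial (axiom D): yes — every world has a successor (e.g. a R b).
Transitive (axiom 4): no — a R b and b R e, but not a R e.
Euclidean (axiom 5): no — a R b and a R c, but not b R c.
Reflexive (axiom T): no — a is not related to itself.
So F validates K, D; KD45 would additionally require R to be Euclidean and transitive. The strongest is D.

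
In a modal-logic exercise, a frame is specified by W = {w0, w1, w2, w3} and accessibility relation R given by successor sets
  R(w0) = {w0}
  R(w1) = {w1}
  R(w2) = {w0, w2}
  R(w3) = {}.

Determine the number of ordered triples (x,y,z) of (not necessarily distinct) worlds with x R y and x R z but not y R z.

Enumerating: (w2,w0,w2).

1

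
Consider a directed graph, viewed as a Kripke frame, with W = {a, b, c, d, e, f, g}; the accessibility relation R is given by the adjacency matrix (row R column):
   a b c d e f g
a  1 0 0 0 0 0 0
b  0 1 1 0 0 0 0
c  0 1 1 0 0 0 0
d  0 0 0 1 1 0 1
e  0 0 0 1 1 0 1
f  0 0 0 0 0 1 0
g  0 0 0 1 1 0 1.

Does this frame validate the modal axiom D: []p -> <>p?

The schema D characterises exactly the serial frames.
Serial: yes — every world has a successor (e.g. a R a).

Yes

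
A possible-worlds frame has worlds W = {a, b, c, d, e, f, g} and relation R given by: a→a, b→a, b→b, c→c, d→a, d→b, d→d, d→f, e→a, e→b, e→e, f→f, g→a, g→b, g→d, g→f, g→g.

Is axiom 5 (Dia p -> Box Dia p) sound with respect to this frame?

No

By correspondence theory, 5 is valid on a frame iff R is Euclidean.
Euclidean: no — d R a and d R b, but not a R b.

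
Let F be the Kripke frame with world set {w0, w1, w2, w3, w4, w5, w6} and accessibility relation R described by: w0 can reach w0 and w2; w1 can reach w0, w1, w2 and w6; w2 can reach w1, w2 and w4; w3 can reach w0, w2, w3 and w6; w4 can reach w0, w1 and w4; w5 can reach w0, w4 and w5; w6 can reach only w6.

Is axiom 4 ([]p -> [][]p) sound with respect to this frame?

No

Axiom 4 corresponds to the accessibility relation being transitive.
Transitive: no — w0 R w2 and w2 R w1, but not w0 R w1.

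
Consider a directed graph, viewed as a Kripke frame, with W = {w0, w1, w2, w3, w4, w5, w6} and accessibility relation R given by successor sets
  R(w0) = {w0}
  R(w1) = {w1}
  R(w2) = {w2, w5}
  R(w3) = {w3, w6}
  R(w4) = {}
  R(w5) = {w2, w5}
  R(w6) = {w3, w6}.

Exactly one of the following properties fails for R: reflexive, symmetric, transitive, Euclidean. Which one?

Reflexive: no — w4 is not related to itself.
Symmetric: yes — every pair in R has its reverse in R.
Transitive: yes — every two-step R-path is closed by a direct edge.
Euclidean: yes — any two successors of a common world are R-related.
Only reflexive fails.

reflexive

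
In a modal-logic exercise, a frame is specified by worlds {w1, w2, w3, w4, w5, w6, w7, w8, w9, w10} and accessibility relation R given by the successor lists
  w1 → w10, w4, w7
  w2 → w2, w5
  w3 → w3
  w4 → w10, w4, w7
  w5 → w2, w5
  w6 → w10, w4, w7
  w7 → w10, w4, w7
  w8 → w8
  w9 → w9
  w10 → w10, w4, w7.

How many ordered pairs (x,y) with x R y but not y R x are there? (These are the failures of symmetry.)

6

Enumerating: (w1,w10), (w1,w4), (w1,w7), (w6,w10), (w6,w4), (w6,w7).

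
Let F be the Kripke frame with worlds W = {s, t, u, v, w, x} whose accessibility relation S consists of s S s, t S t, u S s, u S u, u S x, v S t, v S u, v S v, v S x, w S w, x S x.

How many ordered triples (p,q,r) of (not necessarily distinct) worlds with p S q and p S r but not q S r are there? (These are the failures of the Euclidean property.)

Enumerating: (u,s,u), (u,s,x), (u,x,s), (u,x,u), (v,t,u), (v,t,v), (v,t,x), (v,u,t), (v,u,v), (v,x,t), (v,x,u), (v,x,v).

12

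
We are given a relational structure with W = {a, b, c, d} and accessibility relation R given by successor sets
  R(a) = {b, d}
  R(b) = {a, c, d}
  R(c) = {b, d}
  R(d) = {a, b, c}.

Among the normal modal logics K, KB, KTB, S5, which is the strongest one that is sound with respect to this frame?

Symmetric (axiom B): yes — every pair in R has its reverse in R.
Reflexive (axiom T): no — a is not related to itself.
Euclidean (axiom 5): no — b R a and b R c, but not a R c.
So F validates K, KB; KTB would additionally require R to be reflexive. The strongest is KB.

KB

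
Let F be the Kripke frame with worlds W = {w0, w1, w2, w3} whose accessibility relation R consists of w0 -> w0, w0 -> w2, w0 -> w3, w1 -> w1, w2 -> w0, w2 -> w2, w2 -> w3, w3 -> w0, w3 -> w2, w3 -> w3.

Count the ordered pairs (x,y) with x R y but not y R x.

R is symmetric; there are no such tuples.

0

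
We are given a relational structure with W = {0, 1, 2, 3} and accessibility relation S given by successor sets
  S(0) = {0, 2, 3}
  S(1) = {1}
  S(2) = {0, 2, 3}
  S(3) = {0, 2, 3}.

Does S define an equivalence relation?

Reflexive: yes — every world is S-related to itself.
Symmetric: yes — every pair in S has its reverse in S.
Transitive: yes — every two-step S-path is closed by a direct edge.
So S is an equivalence relation.

Yes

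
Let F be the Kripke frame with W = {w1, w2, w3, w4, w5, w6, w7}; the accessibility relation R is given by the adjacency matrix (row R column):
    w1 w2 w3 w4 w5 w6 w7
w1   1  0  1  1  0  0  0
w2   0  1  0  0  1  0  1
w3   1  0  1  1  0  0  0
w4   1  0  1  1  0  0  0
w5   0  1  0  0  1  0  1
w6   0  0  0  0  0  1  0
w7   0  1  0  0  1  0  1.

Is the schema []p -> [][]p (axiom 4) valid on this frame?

Yes

Axiom 4 corresponds to the accessibility relation being transitive.
Transitive: yes — every two-step R-path is closed by a direct edge.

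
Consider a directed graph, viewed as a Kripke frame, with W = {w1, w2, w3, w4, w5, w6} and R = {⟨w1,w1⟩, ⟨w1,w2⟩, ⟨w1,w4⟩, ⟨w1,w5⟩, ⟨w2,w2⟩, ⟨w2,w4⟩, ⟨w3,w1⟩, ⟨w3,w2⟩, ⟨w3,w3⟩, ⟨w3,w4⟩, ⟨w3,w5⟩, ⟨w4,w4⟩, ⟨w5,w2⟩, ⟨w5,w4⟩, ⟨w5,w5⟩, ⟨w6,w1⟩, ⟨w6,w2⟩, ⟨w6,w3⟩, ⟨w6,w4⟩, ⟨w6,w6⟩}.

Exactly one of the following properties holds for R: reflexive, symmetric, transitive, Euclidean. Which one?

Reflexive: yes — every world is R-related to itself.
Symmetric: no — w1 R w2 but not w2 R w1.
Transitive: no — w6 R w1 and w1 R w5, but not w6 R w5.
Euclidean: no — w1 R w2 and w1 R w5, but not w2 R w5.
Only reflexive holds.

reflexive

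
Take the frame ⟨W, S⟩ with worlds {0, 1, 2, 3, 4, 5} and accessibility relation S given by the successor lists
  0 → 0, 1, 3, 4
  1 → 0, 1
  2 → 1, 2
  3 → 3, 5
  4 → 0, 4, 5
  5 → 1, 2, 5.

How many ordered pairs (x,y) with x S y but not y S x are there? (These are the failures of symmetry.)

6

Enumerating: (0,3), (2,1), (3,5), (4,5), (5,1), (5,2).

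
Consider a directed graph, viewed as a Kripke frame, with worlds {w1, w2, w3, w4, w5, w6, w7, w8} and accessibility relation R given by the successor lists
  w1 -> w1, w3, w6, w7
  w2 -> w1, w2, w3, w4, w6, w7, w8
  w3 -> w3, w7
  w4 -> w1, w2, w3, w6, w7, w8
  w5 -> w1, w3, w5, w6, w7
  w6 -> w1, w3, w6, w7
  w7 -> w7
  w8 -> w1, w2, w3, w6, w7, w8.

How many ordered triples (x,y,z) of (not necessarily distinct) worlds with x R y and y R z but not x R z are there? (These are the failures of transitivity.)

2

Enumerating: (w4,w2,w4), (w8,w2,w4).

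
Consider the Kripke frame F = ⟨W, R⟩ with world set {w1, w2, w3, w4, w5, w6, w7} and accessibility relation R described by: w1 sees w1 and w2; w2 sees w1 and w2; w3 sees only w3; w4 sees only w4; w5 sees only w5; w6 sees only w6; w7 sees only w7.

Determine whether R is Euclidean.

Euclidean: yes — any two successors of a common world are R-related.

Yes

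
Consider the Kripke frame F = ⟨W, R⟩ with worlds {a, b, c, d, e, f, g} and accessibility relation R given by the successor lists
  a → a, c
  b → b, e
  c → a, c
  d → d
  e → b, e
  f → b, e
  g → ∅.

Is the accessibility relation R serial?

Serial: no — g has no R-successor.

No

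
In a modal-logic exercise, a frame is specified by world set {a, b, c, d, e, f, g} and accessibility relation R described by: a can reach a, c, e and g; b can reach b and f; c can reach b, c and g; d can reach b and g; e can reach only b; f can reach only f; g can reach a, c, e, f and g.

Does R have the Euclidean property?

No

Euclidean: no — a R c and a R e, but not c R e.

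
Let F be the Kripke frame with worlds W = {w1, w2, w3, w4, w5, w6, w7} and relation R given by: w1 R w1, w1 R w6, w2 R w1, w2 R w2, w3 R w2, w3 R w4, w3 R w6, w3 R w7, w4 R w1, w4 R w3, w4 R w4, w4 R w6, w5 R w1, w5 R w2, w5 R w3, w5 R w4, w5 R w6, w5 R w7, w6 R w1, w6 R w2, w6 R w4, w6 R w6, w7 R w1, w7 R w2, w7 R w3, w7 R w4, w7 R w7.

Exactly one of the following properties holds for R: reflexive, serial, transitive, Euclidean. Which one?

serial

Reflexive: no — w3 is not related to itself.
Serial: yes — every world has a successor (e.g. w1 R w1).
Transitive: no — w1 R w6 and w6 R w2, but not w1 R w2.
Euclidean: no — w3 R w2 and w3 R w4, but not w2 R w4.
Only serial holds.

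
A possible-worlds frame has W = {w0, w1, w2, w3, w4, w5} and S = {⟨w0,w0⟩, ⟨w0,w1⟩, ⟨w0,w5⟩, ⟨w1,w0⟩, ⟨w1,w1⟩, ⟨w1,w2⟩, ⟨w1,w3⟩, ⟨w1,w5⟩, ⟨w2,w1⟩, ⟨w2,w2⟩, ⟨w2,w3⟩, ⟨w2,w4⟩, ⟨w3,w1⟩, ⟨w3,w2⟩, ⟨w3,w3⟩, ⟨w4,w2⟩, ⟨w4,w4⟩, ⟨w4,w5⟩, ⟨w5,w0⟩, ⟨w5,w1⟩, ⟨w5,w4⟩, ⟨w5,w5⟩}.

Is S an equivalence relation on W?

Reflexive: yes — every world is S-related to itself.
Symmetric: yes — every pair in S has its reverse in S.
Transitive: no — w0 S w1 and w1 S w2, but not w0 S w2.
So S is not an equivalence relation.

No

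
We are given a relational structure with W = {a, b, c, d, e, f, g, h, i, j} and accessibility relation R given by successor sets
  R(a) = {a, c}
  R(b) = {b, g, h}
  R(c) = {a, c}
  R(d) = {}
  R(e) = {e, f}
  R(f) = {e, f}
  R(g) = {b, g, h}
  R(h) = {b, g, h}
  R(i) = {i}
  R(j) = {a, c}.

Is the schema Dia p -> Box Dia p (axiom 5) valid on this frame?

Axiom 5 corresponds to the accessibility relation being Euclidean.
Euclidean: yes — any two successors of a common world are R-related.

Yes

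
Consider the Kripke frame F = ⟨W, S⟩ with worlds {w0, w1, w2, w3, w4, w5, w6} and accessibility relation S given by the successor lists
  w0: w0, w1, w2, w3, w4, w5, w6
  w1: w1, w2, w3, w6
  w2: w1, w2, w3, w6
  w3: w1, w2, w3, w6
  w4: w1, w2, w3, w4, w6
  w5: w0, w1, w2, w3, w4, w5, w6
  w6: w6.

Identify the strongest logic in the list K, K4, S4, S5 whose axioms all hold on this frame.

S4

Transitive (axiom 4): yes — every two-step S-path is closed by a direct edge.
Reflexive (axiom T): yes — every world is S-related to itself.
Euclidean (axiom 5): no — w0 S w1 and w0 S w4, but not w1 S w4.
So F validates K, K4, S4; S5 would additionally require S to be Euclidean. The strongest is S4.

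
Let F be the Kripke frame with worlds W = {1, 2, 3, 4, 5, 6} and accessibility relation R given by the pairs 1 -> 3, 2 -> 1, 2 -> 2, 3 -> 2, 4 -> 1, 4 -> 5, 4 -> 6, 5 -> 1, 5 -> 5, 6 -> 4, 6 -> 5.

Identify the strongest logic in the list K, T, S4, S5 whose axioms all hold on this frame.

Reflexive (axiom T): no — 1 is not related to itself.
Transitive (axiom 4): no — 1 R 3 and 3 R 2, but not 1 R 2.
Euclidean (axiom 5): no — 4 R 1 and 4 R 5, but not 1 R 5.
So F validates K; T would additionally require R to be reflexive. The strongest is K.

K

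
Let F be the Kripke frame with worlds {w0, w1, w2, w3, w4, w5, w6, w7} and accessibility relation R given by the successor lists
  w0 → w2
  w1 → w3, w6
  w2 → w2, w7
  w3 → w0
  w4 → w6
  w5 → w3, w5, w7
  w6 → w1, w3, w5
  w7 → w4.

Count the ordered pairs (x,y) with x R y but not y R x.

10

Enumerating: (w0,w2), (w1,w3), (w2,w7), (w3,w0), (w4,w6), (w5,w3), (w5,w7), (w6,w3), (w6,w5), (w7,w4).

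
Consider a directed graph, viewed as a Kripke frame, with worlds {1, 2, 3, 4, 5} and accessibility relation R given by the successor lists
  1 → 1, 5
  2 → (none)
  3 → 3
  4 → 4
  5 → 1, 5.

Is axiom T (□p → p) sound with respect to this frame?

The schema T characterises exactly the reflexive frames.
Reflexive: no — 2 is not related to itself.

No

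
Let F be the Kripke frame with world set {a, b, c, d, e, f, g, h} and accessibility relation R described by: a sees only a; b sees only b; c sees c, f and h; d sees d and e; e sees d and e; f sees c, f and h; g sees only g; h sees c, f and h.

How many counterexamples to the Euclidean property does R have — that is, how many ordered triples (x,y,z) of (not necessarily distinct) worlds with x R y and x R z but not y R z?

0

R is Euclidean; there are no such tuples.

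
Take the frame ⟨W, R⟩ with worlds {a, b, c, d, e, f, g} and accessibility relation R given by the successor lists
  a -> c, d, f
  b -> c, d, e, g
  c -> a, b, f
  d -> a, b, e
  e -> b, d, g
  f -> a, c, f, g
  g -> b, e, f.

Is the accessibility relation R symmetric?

Symmetric: yes — every pair in R has its reverse in R.

Yes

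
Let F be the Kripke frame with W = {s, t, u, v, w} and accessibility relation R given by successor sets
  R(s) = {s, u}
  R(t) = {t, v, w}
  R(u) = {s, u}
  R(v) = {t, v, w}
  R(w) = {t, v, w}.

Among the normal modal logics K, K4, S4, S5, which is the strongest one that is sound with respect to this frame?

Transitive (axiom 4): yes — every two-step R-path is closed by a direct edge.
Reflexive (axiom T): yes — every world is R-related to itself.
Euclidean (axiom 5): yes — any two successors of a common world are R-related.
So F validates K, K4, S4, S5. The strongest is S5.

S5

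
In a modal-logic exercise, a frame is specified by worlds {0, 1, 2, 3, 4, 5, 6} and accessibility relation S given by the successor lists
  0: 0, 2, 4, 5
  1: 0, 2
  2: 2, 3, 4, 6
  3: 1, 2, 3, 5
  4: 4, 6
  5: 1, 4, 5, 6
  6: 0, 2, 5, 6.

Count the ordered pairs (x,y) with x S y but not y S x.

Enumerating: (0,2), (0,4), (0,5), (1,0), (1,2), (2,4), (3,1), (3,5), (4,6), (5,1), (5,4), (6,0).

12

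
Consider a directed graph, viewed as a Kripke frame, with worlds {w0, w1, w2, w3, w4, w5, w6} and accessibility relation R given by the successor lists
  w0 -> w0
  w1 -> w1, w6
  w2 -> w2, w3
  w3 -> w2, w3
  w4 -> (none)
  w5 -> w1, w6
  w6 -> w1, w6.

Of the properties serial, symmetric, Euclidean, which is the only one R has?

Euclidean

Serial: no — w4 has no R-successor.
Symmetric: no — w5 R w1 but not w1 R w5.
Euclidean: yes — any two successors of a common world are R-related.
Only Euclidean holds.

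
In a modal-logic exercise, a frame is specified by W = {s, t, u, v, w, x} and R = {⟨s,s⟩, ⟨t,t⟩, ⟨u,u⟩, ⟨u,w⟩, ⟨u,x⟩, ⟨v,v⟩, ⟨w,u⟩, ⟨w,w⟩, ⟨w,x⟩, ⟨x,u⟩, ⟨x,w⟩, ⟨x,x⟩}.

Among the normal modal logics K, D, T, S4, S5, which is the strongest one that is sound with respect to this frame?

S5

Serial (axiom D): yes — every world has a successor (e.g. s R s).
Reflexive (axiom T): yes — every world is R-related to itself.
Transitive (axiom 4): yes — every two-step R-path is closed by a direct edge.
Euclidean (axiom 5): yes — any two successors of a common world are R-related.
So F validates K, D, T, S4, S5. The strongest is S5.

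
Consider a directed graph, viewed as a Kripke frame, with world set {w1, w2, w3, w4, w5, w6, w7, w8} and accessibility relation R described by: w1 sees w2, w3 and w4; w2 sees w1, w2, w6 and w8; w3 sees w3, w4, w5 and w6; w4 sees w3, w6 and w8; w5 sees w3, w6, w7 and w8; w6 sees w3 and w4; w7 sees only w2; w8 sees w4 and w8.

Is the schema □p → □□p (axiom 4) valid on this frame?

The schema 4 characterises exactly the transitive frames.
Transitive: no — w1 R w2 and w2 R w6, but not w1 R w6.

No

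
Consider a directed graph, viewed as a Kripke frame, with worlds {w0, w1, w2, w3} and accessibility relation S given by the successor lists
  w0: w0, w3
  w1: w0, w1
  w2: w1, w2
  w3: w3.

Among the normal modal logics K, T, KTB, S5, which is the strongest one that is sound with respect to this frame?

Reflexive (axiom T): yes — every world is S-related to itself.
Symmetric (axiom B): no — w0 S w3 but not w3 S w0.
Euclidean (axiom 5): no — w0 S w3 and w0 S w0, but not w3 S w0.
So F validates K, T; KTB would additionally require S to be symmetric. The strongest is T.

T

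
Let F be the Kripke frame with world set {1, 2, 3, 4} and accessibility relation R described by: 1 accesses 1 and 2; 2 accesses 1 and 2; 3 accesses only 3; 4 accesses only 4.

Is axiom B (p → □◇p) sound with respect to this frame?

By correspondence theory, B is valid on a frame iff R is symmetric.
Symmetric: yes — every pair in R has its reverse in R.

Yes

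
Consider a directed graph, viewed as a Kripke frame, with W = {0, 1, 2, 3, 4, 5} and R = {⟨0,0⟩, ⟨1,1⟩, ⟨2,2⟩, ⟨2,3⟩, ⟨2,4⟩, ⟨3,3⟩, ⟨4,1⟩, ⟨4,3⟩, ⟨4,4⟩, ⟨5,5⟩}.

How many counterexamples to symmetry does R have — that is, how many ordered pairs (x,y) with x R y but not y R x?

4

Enumerating: (2,3), (2,4), (4,1), (4,3).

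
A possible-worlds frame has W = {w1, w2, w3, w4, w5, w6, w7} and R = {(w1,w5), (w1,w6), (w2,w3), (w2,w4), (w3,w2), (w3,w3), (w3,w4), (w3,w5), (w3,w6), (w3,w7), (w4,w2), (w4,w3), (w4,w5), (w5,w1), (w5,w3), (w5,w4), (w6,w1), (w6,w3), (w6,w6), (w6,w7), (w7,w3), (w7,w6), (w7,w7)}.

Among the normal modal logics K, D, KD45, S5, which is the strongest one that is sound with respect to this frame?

D

Serial (axiom D): yes — every world has a successor (e.g. w1 R w5).
Transitive (axiom 4): no — w1 R w5 and w5 R w3, but not w1 R w3.
Euclidean (axiom 5): no — w1 R w5 and w1 R w6, but not w5 R w6.
Reflexive (axiom T): no — w1 is not related to itself.
So F validates K, D; KD45 would additionally require R to be Euclidean and transitive. The strongest is D.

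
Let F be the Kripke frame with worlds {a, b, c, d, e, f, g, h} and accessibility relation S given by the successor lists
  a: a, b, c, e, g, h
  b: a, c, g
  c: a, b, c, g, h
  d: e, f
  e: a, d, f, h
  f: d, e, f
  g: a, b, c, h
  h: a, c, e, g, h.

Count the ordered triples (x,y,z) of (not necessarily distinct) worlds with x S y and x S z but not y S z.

37

Enumerating: (a,b,b), (a,b,e), (a,b,h), (a,c,e), (a,e,b), (a,e,c), (a,e,e), (a,e,g), (a,g,e), (a,g,g), (a,h,b), (b,g,g), … and 25 more.
Total: 37.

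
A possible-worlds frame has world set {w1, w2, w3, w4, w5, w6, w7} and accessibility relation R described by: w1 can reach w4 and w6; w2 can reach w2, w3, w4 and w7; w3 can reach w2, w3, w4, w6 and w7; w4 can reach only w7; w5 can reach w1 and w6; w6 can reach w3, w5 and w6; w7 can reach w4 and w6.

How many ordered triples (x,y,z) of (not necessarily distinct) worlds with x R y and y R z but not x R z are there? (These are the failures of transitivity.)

18

Enumerating: (w1,w4,w7), (w1,w6,w3), (w1,w6,w5), (w2,w3,w6), (w2,w7,w6), (w3,w6,w5), (w4,w7,w4), (w4,w7,w6), (w5,w1,w4), (w5,w6,w3), (w5,w6,w5), (w6,w3,w2), (w6,w3,w4), (w6,w3,w7), (w6,w5,w1), (w7,w4,w7), (w7,w6,w3), (w7,w6,w5).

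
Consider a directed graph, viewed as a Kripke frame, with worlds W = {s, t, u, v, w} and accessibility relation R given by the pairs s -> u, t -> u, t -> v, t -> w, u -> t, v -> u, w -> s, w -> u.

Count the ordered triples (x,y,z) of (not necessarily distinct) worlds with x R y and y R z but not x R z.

8

Enumerating: (s,u,t), (t,u,t), (t,w,s), (u,t,u), (u,t,v), (u,t,w), (v,u,t), (w,u,t).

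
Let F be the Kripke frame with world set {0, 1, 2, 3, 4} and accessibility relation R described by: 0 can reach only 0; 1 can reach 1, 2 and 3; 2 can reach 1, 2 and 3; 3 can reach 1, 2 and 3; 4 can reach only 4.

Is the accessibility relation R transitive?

Transitive: yes — every two-step R-path is closed by a direct edge.

Yes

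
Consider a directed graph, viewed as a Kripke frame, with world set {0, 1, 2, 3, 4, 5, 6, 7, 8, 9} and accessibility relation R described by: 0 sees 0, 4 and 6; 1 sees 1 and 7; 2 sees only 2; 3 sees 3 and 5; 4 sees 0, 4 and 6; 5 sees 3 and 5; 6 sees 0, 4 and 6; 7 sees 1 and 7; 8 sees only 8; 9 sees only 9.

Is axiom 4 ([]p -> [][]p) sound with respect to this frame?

Axiom 4 corresponds to the accessibility relation being transitive.
Transitive: yes — every two-step R-path is closed by a direct edge.

Yes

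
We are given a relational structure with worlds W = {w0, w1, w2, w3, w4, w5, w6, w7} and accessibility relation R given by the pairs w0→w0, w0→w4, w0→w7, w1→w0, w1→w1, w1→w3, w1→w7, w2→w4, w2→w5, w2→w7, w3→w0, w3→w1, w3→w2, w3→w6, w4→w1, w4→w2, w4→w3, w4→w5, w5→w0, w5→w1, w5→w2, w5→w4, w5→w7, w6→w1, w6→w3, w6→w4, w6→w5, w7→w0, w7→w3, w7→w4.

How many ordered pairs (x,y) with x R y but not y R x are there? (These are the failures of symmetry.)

16

Enumerating: (w0,w4), (w1,w0), (w1,w7), (w2,w7), (w3,w0), (w3,w2), (w4,w1), (w4,w3), (w5,w0), (w5,w1), (w5,w7), (w6,w1), (w6,w4), (w6,w5), (w7,w3), (w7,w4).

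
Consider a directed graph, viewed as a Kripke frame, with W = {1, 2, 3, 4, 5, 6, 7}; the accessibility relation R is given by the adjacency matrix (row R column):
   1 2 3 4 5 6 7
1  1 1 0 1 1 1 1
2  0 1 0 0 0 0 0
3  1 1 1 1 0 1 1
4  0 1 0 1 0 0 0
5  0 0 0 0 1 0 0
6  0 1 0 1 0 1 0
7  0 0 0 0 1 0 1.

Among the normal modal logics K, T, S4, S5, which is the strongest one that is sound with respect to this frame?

Reflexive (axiom T): yes — every world is R-related to itself.
Transitive (axiom 4): no — 3 R 1 and 1 R 5, but not 3 R 5.
Euclidean (axiom 5): no — 1 R 2 and 1 R 4, but not 2 R 4.
So F validates K, T; S4 would additionally require R to be transitive. The strongest is T.

T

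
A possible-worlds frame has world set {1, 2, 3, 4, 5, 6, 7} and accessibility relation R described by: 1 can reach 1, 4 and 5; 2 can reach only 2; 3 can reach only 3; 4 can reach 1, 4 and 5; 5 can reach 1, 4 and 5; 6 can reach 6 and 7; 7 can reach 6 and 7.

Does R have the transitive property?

Transitive: yes — every two-step R-path is closed by a direct edge.

Yes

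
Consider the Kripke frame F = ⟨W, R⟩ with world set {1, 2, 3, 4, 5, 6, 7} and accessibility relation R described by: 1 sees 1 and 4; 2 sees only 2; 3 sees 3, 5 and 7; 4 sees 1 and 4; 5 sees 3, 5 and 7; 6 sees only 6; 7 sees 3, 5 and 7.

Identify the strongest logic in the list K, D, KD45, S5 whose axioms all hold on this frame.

S5

Serial (axiom D): yes — every world has a successor (e.g. 1 R 1).
Transitive (axiom 4): yes — every two-step R-path is closed by a direct edge.
Euclidean (axiom 5): yes — any two successors of a common world are R-related.
Reflexive (axiom T): yes — every world is R-related to itself.
So F validates K, D, KD45, S5. The strongest is S5.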